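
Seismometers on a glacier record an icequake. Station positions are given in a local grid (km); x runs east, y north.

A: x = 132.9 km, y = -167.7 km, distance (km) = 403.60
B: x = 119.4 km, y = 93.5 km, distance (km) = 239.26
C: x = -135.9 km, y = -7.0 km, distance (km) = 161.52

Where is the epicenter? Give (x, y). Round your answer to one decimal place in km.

Circle about each station: (x − 132.9)² + (y + 167.7)² = 403.60²; (x − 119.4)² + (y − 93.5)² = 239.26²; (x + 135.9)² + (y + 7.0)² = 161.52².
Subtracting pairs of circle equations eliminates x²+y² and gives linear equations (the radical axes):
-27.0 x + 522.4 y = 82860.52
-537.6 x + 321.4 y = 109536.36
Solving the 2×2 system: x ≈ -112.4, y ≈ 152.8 km.
Check against A (with the unrounded x, y): √((x − 132.9)²+(y + 167.7)²) = 403.60 ≈ 403.60 km. ✓

x ≈ -112.4 km, y ≈ 152.8 km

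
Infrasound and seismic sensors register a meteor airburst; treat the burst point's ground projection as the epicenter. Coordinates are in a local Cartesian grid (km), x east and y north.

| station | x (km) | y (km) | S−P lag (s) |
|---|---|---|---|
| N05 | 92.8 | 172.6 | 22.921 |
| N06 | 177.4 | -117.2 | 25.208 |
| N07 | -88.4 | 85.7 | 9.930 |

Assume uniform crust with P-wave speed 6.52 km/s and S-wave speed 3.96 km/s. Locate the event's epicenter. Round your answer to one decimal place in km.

Distance from S−P lag: d = Δt · v_P v_S / (v_P − v_S) = Δt · (6.52·3.96)/(6.52−3.96) ≈ 10.0856·Δt.
So d_N05 = 231.17, d_N06 = 254.24, d_N07 = 100.15 km.
Circle about each station: (x − 92.8)² + (y − 172.6)² = 231.17²; (x − 177.4)² + (y + 117.2)² = 254.24²; (x + 88.4)² + (y − 85.7)² = 100.15².
Subtracting the N05 equation from the N06 and N07 equations removes the quadratic terms:
169.2 x − 579.6 y = -4394.41
-362.4 x − 173.8 y = 20166.00
Solving the 2×2 system: x ≈ -52.0, y ≈ -7.6 km.

(-52.0, -7.6)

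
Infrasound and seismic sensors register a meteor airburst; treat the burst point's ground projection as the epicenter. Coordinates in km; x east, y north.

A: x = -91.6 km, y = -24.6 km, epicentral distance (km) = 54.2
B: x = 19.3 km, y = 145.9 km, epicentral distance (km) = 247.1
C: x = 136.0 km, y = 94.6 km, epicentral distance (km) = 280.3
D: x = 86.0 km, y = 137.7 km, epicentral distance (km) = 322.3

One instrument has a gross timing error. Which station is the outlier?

D

Solve using three stations at a time. Using A, B, C (subtract circle equations pairwise → linear system) gives (x, y) ≈ (-84.6, -78.3).
Distances from that point to each station vs reported:
  A: calculated 54.1 vs reported 54.2 → residual 0.1 km
  B: calculated 247.1 vs reported 247.1 → residual 0.0 km
  C: calculated 280.3 vs reported 280.3 → residual 0.0 km
  D: calculated 275.2 vs reported 322.3 → residual 47.1 km
A, B, C are mutually consistent (residuals ≈ 0); D is off by 47.1 km.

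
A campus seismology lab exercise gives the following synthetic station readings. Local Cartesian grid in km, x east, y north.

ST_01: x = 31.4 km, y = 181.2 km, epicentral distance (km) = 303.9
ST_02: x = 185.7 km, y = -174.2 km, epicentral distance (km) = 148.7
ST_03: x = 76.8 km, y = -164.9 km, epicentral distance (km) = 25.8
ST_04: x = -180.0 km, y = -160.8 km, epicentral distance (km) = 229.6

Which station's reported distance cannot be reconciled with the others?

ST_03

Solve using three stations at a time. Using ST_01, ST_02, ST_04 (subtract circle equations pairwise → linear system) gives (x, y) ≈ (46.3, -122.3).
Distances from that point to each station vs reported:
  ST_01: calculated 303.9 vs reported 303.9 → residual 0.0 km
  ST_02: calculated 148.7 vs reported 148.7 → residual 0.0 km
  ST_03: calculated 52.3 vs reported 25.8 → residual 26.5 km
  ST_04: calculated 229.6 vs reported 229.6 → residual 0.0 km
ST_01, ST_02, ST_04 are mutually consistent (residuals ≈ 0); ST_03 is off by 26.5 km.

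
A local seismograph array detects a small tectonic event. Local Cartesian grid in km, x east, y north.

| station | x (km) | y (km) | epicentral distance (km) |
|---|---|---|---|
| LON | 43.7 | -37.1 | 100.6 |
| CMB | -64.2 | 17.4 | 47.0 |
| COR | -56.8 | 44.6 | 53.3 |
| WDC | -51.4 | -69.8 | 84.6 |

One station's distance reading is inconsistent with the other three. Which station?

Solve using three stations at a time. Using CMB, COR, WDC (subtract circle equations pairwise → linear system) gives (x, y) ≈ (-18.5, 7.9).
Distances from that point to each station vs reported:
  LON: calculated 76.8 vs reported 100.6 → residual 23.8 km
  CMB: calculated 46.7 vs reported 47.0 → residual 0.3 km
  COR: calculated 53.0 vs reported 53.3 → residual 0.3 km
  WDC: calculated 84.4 vs reported 84.6 → residual 0.2 km
CMB, COR, WDC are mutually consistent (residuals ≈ 0); LON is off by 23.8 km.

LON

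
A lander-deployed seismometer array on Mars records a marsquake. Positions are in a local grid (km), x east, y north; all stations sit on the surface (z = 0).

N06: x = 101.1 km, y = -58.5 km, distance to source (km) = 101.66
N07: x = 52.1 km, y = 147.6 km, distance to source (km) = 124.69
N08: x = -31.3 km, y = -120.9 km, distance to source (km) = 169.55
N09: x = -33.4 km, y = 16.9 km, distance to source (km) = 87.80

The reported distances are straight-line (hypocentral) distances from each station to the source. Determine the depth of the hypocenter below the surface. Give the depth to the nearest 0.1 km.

25.7 km

Each station gives a sphere (x−x_i)² + (y−y_i)² + z² = d_i² (stations at z=0).
Subtracting the N06 sphere from N07 and N08: z² cancels, leaving linear equations in x and y:
-98.0 x + 412.2 y = 5643.87
-264.8 x − 124.8 y = -16459.41
Solving: x ≈ 50.092, y ≈ 25.601 km (keep extra digits for the depth step; rounded: 50.1, 25.6).
Then from the N06 sphere: z² = 101.66² − (x − 101.1)² − (y + 58.5)² with x = 50.092, y = 25.601, so z ≈ 25.690 ≈ 25.7 km.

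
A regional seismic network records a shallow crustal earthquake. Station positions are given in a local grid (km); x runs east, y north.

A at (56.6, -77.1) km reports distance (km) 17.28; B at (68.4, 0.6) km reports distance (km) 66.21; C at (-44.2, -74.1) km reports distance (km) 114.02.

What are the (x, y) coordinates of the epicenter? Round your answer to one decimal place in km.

Circle about each station: (x − 56.6)² + (y + 77.1)² = 17.28²; (x − 68.4)² + (y − 0.6)² = 66.21²; (x + 44.2)² + (y + 74.1)² = 114.02².
Subtracting the A equation from the B and C equations removes the quadratic terms:
23.6 x + 155.4 y = -8554.22
-201.6 x + 6.0 y = -14405.48
Solving the 2×2 system: x ≈ 69.5, y ≈ -65.6 km.
Check against A (with the unrounded x, y): √((x − 56.6)²+(y + 77.1)²) = 17.28 ≈ 17.28 km. ✓

69.5 km east, -65.6 km north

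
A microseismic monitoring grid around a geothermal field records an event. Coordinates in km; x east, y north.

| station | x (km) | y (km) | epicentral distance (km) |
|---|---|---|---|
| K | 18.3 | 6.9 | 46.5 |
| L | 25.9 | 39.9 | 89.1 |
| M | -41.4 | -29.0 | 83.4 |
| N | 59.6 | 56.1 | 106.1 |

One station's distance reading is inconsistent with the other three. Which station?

K

Solve using three stations at a time. Using L, M, N (subtract circle equations pairwise → linear system) gives (x, y) ≈ (39.7, -48.0).
Distances from that point to each station vs reported:
  K: calculated 58.9 vs reported 46.5 → residual 12.4 km
  L: calculated 89.0 vs reported 89.1 → residual 0.1 km
  M: calculated 83.3 vs reported 83.4 → residual 0.1 km
  N: calculated 106.0 vs reported 106.1 → residual 0.1 km
L, M, N are mutually consistent (residuals ≈ 0); K is off by 12.4 km.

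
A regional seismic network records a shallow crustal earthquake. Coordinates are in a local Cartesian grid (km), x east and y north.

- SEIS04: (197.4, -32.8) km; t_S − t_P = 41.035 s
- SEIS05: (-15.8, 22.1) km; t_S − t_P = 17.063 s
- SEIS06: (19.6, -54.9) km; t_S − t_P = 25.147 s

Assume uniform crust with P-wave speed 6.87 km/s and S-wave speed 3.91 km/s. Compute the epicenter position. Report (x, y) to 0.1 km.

-152.3 km east, 95.2 km north

Distance from S−P lag: d = Δt · v_P v_S / (v_P − v_S) = Δt · (6.87·3.91)/(6.87−3.91) ≈ 9.0749·Δt.
So d_SEIS04 = 372.39, d_SEIS05 = 154.84, d_SEIS06 = 228.21 km.
Circle about each station: (x − 197.4)² + (y + 32.8)² = 372.39²; (x + 15.8)² + (y − 22.1)² = 154.84²; (x − 19.6)² + (y + 54.9)² = 228.21².
Subtracting the SEIS04 equation from the SEIS05 and SEIS06 equations removes the quadratic terms:
-426.4 x + 109.8 y = 75394.34
-355.6 x − 44.2 y = 49950.08
Solving the 2×2 system: x ≈ -152.3, y ≈ 95.2 km.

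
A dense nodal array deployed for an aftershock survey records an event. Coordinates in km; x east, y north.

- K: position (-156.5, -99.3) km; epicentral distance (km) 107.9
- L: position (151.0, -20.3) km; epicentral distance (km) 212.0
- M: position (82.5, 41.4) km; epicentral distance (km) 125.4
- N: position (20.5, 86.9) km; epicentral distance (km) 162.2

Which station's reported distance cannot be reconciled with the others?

Solve using three stations at a time. Using K, L, N (subtract circle equations pairwise → linear system) gives (x, y) ≈ (-58.1, -55.0).
Distances from that point to each station vs reported:
  K: calculated 107.9 vs reported 107.9 → residual 0.0 km
  L: calculated 212.0 vs reported 212.0 → residual 0.0 km
  M: calculated 170.5 vs reported 125.4 → residual 45.1 km
  N: calculated 162.2 vs reported 162.2 → residual 0.0 km
K, L, N are mutually consistent (residuals ≈ 0); M is off by 45.1 km.

M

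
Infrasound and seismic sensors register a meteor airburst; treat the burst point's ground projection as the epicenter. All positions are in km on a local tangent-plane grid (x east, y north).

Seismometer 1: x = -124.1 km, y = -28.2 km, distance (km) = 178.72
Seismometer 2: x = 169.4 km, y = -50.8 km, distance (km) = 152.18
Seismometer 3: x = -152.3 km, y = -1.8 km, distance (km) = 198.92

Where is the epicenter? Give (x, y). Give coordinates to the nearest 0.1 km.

Circle about each station: (x + 124.1)² + (y + 28.2)² = 178.72²; (x − 169.4)² + (y + 50.8)² = 152.18²; (x + 152.3)² + (y + 1.8)² = 198.92².
Subtracting the Seismometer 1 equation from the Seismometer 2 and Seismometer 3 equations removes the quadratic terms:
587.0 x − 45.2 y = 23863.04
-56.4 x + 52.8 y = -625.85
Solving the 2×2 system: x ≈ 43.3, y ≈ 34.4 km.

x ≈ 43.3 km, y ≈ 34.4 km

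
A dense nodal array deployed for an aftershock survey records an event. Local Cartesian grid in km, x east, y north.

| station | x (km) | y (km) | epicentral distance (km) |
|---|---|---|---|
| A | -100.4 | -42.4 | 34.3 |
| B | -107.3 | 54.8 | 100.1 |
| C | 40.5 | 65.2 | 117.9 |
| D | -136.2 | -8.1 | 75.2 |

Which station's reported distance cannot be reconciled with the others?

Solve using three stations at a time. Using A, B, D (subtract circle equations pairwise → linear system) gives (x, y) ≈ (-66.7, -36.7).
Distances from that point to each station vs reported:
  A: calculated 34.2 vs reported 34.3 → residual 0.1 km
  B: calculated 100.1 vs reported 100.1 → residual 0.0 km
  C: calculated 147.9 vs reported 117.9 → residual 30.0 km
  D: calculated 75.2 vs reported 75.2 → residual 0.0 km
A, B, D are mutually consistent (residuals ≈ 0); C is off by 30.0 km.

C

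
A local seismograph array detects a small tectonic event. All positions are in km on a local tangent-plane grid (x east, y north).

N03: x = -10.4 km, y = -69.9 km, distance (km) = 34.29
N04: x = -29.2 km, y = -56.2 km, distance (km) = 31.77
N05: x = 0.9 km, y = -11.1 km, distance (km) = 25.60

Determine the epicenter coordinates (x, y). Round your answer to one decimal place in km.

Circle about each station: (x + 10.4)² + (y + 69.9)² = 34.29²; (x + 29.2)² + (y + 56.2)² = 31.77²; (x − 0.9)² + (y + 11.1)² = 25.60².
Subtracting the N03 equation from the N04 and N05 equations removes the quadratic terms:
-37.6 x + 27.4 y = -816.62
22.6 x + 117.6 y = -4349.71
Solving the 2×2 system: x ≈ -4.6, y ≈ -36.1 km.
Check against N03 (with the unrounded x, y): √((x + 10.4)²+(y + 69.9)²) = 34.29 ≈ 34.29 km. ✓

(-4.6, -36.1)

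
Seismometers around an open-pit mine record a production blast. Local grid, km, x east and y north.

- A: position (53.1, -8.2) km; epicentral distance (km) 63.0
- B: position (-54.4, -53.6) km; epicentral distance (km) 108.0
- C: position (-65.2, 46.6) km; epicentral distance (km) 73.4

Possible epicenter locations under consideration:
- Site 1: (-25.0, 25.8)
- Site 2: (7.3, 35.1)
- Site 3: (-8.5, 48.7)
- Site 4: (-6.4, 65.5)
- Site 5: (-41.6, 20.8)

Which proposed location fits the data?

For each candidate, compare |candidate − station| to the reported distance:
Site 1: residuals A 22.2, B 23.3, C 28.1 → max 28.1 km
Site 2: residuals A 0.0, B 0.0, C 0.0 → max 0.0 km
Site 3: residuals A 20.9, B 4.1, C 16.7 → max 20.9 km
Site 4: residuals A 31.7, B 20.4, C 11.6 → max 31.7 km
Site 5: residuals A 36.0, B 32.5, C 38.4 → max 38.4 km
Only Site 2 has all residuals ≈ 0.

Site 2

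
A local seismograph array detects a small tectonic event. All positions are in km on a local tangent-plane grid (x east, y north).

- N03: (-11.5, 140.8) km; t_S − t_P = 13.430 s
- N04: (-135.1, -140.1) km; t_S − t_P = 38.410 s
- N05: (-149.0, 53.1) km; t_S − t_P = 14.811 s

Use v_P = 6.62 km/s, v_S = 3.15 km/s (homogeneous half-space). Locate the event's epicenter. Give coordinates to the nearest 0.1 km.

Distance from S−P lag: d = Δt · v_P v_S / (v_P − v_S) = Δt · (6.62·3.15)/(6.62−3.15) ≈ 6.0095·Δt.
So d_N03 = 80.71, d_N04 = 230.83, d_N05 = 89.01 km.
Circle about each station: (x + 11.5)² + (y − 140.8)² = 80.71²; (x + 135.1)² + (y + 140.1)² = 230.83²; (x + 149.0)² + (y − 53.1)² = 89.01².
Subtracting pairs of circle equations eliminates x²+y² and gives linear equations (the radical axes):
-247.2 x − 561.8 y = -28845.25
-275.0 x − 175.4 y = 3655.04
Solving the 2×2 system: x ≈ -64.0, y ≈ 79.5 km.

(-64.0, 79.5)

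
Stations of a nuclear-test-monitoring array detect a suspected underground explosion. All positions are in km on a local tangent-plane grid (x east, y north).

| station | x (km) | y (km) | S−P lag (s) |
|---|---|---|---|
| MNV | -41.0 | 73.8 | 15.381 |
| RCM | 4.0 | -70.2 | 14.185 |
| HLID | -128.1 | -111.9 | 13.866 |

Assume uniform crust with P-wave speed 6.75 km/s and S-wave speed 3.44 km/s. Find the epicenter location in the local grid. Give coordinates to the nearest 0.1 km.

(-84.6, -24.9)

Distance from S−P lag: d = Δt · v_P v_S / (v_P − v_S) = Δt · (6.75·3.44)/(6.75−3.44) ≈ 7.0151·Δt.
So d_MNV = 107.90, d_RCM = 99.51, d_HLID = 97.27 km.
Circle about each station: (x + 41.0)² + (y − 73.8)² = 107.90²; (x − 4.0)² + (y + 70.2)² = 99.51²; (x + 128.1)² + (y + 111.9)² = 97.27².
Subtracting pairs of circle equations eliminates x²+y² and gives linear equations (the radical axes):
90.0 x − 288.0 y = -443.23
-174.2 x − 371.4 y = 23984.74
Solving the 2×2 system: x ≈ -84.6, y ≈ -24.9 km.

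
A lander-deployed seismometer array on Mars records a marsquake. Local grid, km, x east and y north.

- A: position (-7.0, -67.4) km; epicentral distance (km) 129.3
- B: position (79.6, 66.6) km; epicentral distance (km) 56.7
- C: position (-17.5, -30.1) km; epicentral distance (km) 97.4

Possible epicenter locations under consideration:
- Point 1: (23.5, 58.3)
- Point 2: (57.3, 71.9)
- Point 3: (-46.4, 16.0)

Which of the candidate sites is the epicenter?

For each candidate, compare |candidate − station| to the reported distance:
Point 1: residuals A 0.0, B 0.0, C 0.0 → max 0.0 km
Point 2: residuals A 24.1, B 33.8, C 29.1 → max 33.8 km
Point 3: residuals A 37.1, B 79.1, C 43.0 → max 79.1 km
Only Point 1 has all residuals ≈ 0.

Point 1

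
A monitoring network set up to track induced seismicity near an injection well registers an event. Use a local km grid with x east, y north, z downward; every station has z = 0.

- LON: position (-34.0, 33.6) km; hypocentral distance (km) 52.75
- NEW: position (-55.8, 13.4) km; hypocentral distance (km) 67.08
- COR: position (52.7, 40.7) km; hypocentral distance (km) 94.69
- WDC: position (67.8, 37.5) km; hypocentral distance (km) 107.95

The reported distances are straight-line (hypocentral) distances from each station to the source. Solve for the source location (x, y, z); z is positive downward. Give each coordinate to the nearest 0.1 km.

(-27.1, 46.8, 50.6)

Each station gives a sphere (x−x_i)² + (y−y_i)² + z² = d_i² (stations at z=0).
Subtracting the LON sphere from NEW and COR: z² cancels, leaving linear equations in x and y:
-43.6 x − 40.4 y = -708.92
173.4 x + 14.2 y = -4034.81
Solving: x ≈ -27.101, y ≈ 46.795 km (keep extra digits for the depth step; rounded: -27.1, 46.8).
Then from the LON sphere: z² = 52.75² − (x + 34.0)² − (y − 33.6)² with x = -27.101, y = 46.795, so z ≈ 50.605 ≈ 50.6 km.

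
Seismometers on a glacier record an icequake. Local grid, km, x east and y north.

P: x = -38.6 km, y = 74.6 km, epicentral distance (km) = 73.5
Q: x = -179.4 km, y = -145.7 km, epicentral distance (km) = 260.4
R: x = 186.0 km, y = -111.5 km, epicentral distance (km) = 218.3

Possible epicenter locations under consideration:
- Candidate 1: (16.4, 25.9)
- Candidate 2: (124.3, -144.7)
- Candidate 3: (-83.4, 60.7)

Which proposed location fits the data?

For each candidate, compare |candidate − station| to the reported distance:
Candidate 1: residuals P 0.0, Q 0.0, R 0.0 → max 0.0 km
Candidate 2: residuals P 199.7, Q 43.3, R 148.2 → max 199.7 km
Candidate 3: residuals P 26.6, Q 32.8, R 101.4 → max 101.4 km
Only Candidate 1 has all residuals ≈ 0.

Candidate 1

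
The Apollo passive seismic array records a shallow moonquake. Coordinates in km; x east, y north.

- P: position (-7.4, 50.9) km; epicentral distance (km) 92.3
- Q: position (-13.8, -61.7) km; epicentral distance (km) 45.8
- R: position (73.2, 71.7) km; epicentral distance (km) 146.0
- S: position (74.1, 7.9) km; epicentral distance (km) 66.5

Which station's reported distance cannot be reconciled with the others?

Solve using three stations at a time. Using P, Q, S (subtract circle equations pairwise → linear system) gives (x, y) ≈ (24.0, -35.9).
Distances from that point to each station vs reported:
  P: calculated 92.3 vs reported 92.3 → residual 0.0 km
  Q: calculated 45.8 vs reported 45.8 → residual 0.0 km
  R: calculated 118.3 vs reported 146.0 → residual 27.7 km
  S: calculated 66.5 vs reported 66.5 → residual 0.0 km
P, Q, S are mutually consistent (residuals ≈ 0); R is off by 27.7 km.

R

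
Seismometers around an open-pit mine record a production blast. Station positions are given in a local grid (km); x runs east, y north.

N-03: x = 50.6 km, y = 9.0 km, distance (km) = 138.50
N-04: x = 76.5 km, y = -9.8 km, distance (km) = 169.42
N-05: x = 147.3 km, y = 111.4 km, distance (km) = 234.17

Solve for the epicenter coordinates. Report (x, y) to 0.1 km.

(-80.0, 55.1)

Circle about each station: (x − 50.6)² + (y − 9.0)² = 138.50²; (x − 76.5)² + (y + 9.8)² = 169.42²; (x − 147.3)² + (y − 111.4)² = 234.17².
Subtracting pairs of circle equations eliminates x²+y² and gives linear equations (the radical axes):
51.8 x − 37.6 y = -6213.96
193.4 x + 204.8 y = -4187.45
Solving the 2×2 system: x ≈ -80.0, y ≈ 55.1 km.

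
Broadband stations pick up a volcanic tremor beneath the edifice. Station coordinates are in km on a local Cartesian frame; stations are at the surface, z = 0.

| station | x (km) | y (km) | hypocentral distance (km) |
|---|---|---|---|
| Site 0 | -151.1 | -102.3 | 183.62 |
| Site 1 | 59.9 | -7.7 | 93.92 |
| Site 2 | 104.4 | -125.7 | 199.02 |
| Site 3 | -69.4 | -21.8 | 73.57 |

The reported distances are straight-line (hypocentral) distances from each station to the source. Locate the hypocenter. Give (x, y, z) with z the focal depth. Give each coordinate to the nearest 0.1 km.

Each station gives a sphere (x−x_i)² + (y−y_i)² + z² = d_i² (stations at z=0).
Subtracting the Site 0 sphere from Site 1 and Site 2: z² cancels, leaving linear equations in x and y:
422.0 x + 189.2 y = -4753.86
511.0 x − 46.8 y = -12489.31
Solving: x ≈ -22.206, y ≈ 24.403 km (keep extra digits for the depth step; rounded: -22.2, 24.4).
Then from the Site 0 sphere: z² = 183.62² − (x + 151.1)² − (y + 102.3)² with x = -22.206, y = 24.403, so z ≈ 32.388 ≈ 32.4 km.

x ≈ -22.2 km, y ≈ 24.4 km, depth ≈ 32.4 km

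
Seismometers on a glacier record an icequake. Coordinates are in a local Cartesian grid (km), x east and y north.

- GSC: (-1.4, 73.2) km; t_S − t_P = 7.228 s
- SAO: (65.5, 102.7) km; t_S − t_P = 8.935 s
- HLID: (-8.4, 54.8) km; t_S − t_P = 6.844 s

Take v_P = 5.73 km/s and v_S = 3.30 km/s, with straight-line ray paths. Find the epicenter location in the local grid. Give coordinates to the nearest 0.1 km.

Distance from S−P lag: d = Δt · v_P v_S / (v_P − v_S) = Δt · (5.73·3.30)/(5.73−3.30) ≈ 7.7815·Δt.
So d_GSC = 56.24, d_SAO = 69.53, d_HLID = 53.26 km.
Circle about each station: (x + 1.4)² + (y − 73.2)² = 56.24²; (x − 65.5)² + (y − 102.7)² = 69.53²; (x + 8.4)² + (y − 54.8)² = 53.26².
Subtracting pairs of circle equations eliminates x²+y² and gives linear equations (the radical axes):
133.8 x + 59.0 y = 7805.86
-14.0 x − 36.8 y = -1960.29
Solving the 2×2 system: x ≈ 41.9, y ≈ 37.3 km.
Check against GSC (with the unrounded x, y): √((x + 1.4)²+(y − 73.2)²) = 56.20 ≈ 56.24 km. ✓

x ≈ 41.9 km, y ≈ 37.3 km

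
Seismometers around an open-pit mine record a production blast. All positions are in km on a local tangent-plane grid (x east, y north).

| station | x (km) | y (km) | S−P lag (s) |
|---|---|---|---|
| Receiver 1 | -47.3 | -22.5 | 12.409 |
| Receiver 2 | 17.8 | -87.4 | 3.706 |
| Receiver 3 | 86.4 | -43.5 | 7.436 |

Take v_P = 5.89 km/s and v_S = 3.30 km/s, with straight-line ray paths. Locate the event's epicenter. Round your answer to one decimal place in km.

x ≈ 35.2 km, y ≈ -65.7 km

Distance from S−P lag: d = Δt · v_P v_S / (v_P − v_S) = Δt · (5.89·3.30)/(5.89−3.30) ≈ 7.5046·Δt.
So d_Receiver 1 = 93.12, d_Receiver 2 = 27.81, d_Receiver 3 = 55.80 km.
Circle about each station: (x + 47.3)² + (y + 22.5)² = 93.12²; (x − 17.8)² + (y + 87.4)² = 27.81²; (x − 86.4)² + (y + 43.5)² = 55.80².
Subtracting the Receiver 1 equation from the Receiver 2 and Receiver 3 equations removes the quadratic terms:
130.2 x − 129.8 y = 13110.00
267.4 x − 42.0 y = 12171.36
Solving the 2×2 system: x ≈ 35.2, y ≈ -65.7 km.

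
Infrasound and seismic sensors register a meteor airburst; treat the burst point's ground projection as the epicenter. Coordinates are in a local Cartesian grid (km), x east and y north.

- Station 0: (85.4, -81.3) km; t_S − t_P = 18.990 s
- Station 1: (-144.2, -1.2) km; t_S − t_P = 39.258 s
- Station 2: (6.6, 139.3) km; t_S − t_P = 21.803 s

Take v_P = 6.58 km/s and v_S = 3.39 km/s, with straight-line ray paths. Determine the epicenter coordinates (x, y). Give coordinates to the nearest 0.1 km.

126.4 km east, 45.0 km north

Distance from S−P lag: d = Δt · v_P v_S / (v_P − v_S) = Δt · (6.58·3.39)/(6.58−3.39) ≈ 6.9925·Δt.
So d_Station 0 = 132.79, d_Station 1 = 274.51, d_Station 2 = 152.46 km.
Circle about each station: (x − 85.4)² + (y + 81.3)² = 132.79²; (x + 144.2)² + (y + 1.2)² = 274.51²; (x − 6.6)² + (y − 139.3)² = 152.46².
Subtracting pairs of circle equations eliminates x²+y² and gives linear equations (the radical axes):
-459.2 x + 160.2 y = -50830.33
-157.6 x + 441.2 y = -65.67
Solving the 2×2 system: x ≈ 126.4, y ≈ 45.0 km.
Check against Station 0 (with the unrounded x, y): √((x − 85.4)²+(y + 81.3)²) = 132.79 ≈ 132.79 km. ✓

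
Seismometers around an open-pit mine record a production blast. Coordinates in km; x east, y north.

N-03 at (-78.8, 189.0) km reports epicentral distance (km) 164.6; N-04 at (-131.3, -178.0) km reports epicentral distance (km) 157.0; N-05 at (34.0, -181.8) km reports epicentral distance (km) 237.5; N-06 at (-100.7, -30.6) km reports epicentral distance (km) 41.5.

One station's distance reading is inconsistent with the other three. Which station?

Solve using three stations at a time. Using N-04, N-05, N-06 (subtract circle equations pairwise → linear system) gives (x, y) ≈ (-141.1, -21.3).
Distances from that point to each station vs reported:
  N-03: calculated 219.3 vs reported 164.6 → residual 54.7 km
  N-04: calculated 157.0 vs reported 157.0 → residual 0.0 km
  N-05: calculated 237.5 vs reported 237.5 → residual 0.0 km
  N-06: calculated 41.4 vs reported 41.5 → residual 0.1 km
N-04, N-05, N-06 are mutually consistent (residuals ≈ 0); N-03 is off by 54.7 km.

N-03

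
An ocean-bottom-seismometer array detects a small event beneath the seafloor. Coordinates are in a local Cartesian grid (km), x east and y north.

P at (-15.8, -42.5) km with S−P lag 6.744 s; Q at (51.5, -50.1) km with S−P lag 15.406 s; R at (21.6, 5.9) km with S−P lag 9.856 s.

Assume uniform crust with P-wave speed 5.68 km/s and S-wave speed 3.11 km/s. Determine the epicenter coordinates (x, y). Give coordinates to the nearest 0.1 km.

x ≈ -45.0 km, y ≈ -6.5 km

Distance from S−P lag: d = Δt · v_P v_S / (v_P − v_S) = Δt · (5.68·3.11)/(5.68−3.11) ≈ 6.8735·Δt.
So d_P = 46.35, d_Q = 105.89, d_R = 67.74 km.
Circle about each station: (x + 15.8)² + (y + 42.5)² = 46.35²; (x − 51.5)² + (y + 50.1)² = 105.89²; (x − 21.6)² + (y − 5.9)² = 67.74².
Subtracting the P equation from the Q and R equations removes the quadratic terms:
134.6 x − 15.2 y = -5958.00
74.8 x + 96.8 y = -3994.91
Solving the 2×2 system: x ≈ -45.0, y ≈ -6.5 km.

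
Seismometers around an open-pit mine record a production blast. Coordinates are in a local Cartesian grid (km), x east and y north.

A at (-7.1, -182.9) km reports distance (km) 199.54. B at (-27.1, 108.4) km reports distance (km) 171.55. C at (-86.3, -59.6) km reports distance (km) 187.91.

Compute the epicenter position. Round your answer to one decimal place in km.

Circle about each station: (x + 7.1)² + (y + 182.9)² = 199.54²; (x + 27.1)² + (y − 108.4)² = 171.55²; (x + 86.3)² + (y + 59.6)² = 187.91².
Subtracting pairs of circle equations eliminates x²+y² and gives linear equations (the radical axes):
-40.0 x + 582.6 y = -10631.04
-158.4 x + 246.6 y = -17996.93
Solving the 2×2 system: x ≈ 95.4, y ≈ -11.7 km.
Check against A (with the unrounded x, y): √((x + 7.1)²+(y + 182.9)²) = 199.54 ≈ 199.54 km. ✓

95.4 km east, -11.7 km north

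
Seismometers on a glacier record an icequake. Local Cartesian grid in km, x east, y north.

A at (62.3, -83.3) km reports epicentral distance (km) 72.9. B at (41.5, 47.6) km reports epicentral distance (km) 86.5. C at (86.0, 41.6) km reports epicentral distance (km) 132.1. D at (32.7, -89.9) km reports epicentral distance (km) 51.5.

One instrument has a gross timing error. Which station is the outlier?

Solve using three stations at a time. Using A, C, D (subtract circle equations pairwise → linear system) gives (x, y) ≈ (-4.6, -54.5).
Distances from that point to each station vs reported:
  A: calculated 72.9 vs reported 72.9 → residual 0.0 km
  B: calculated 112.0 vs reported 86.5 → residual 25.5 km
  C: calculated 132.1 vs reported 132.1 → residual 0.0 km
  D: calculated 51.5 vs reported 51.5 → residual 0.0 km
A, C, D are mutually consistent (residuals ≈ 0); B is off by 25.5 km.

B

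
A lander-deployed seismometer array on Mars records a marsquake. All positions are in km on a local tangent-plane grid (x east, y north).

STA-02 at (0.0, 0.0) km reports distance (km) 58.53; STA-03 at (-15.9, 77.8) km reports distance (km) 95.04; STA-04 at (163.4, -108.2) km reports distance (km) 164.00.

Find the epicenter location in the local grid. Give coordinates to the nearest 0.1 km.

(56.3, 16.0)

Circle about each station: x² + y² = 58.53²; (x + 15.9)² + (y − 77.8)² = 95.04²; (x − 163.4)² + (y + 108.2)² = 164.00².
Subtracting the STA-02 equation from the STA-03 and STA-04 equations removes the quadratic terms:
-31.8 x + 155.6 y = 698.81
326.8 x − 216.4 y = 14936.56
Solving the 2×2 system: x ≈ 56.3, y ≈ 16.0 km.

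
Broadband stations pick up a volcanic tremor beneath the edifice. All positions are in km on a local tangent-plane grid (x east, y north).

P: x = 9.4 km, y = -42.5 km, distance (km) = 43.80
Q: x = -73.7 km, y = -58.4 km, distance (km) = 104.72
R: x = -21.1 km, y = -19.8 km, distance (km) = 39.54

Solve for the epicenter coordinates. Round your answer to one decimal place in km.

Circle about each station: (x − 9.4)² + (y + 42.5)² = 43.80²; (x + 73.7)² + (y + 58.4)² = 104.72²; (x + 21.1)² + (y + 19.8)² = 39.54².
Subtracting pairs of circle equations eliminates x²+y² and gives linear equations (the radical axes):
-166.2 x − 31.8 y = -2100.20
-61.0 x + 45.4 y = -702.33
Solving the 2×2 system: x ≈ 12.4, y ≈ 1.2 km.
Check against P (with the unrounded x, y): √((x − 9.4)²+(y + 42.5)²) = 43.80 ≈ 43.80 km. ✓

x ≈ 12.4 km, y ≈ 1.2 km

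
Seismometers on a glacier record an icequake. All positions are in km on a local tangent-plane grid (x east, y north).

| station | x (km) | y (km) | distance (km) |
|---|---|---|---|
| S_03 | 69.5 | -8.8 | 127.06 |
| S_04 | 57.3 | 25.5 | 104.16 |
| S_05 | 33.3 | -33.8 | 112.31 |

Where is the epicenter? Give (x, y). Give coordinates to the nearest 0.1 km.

Circle about each station: (x − 69.5)² + (y + 8.8)² = 127.06²; (x − 57.3)² + (y − 25.5)² = 104.16²; (x − 33.3)² + (y + 33.8)² = 112.31².
Subtracting the S_03 equation from the S_04 and S_05 equations removes the quadratic terms:
-24.4 x + 68.6 y = 4320.79
-72.4 x − 50.0 y = 874.35
Solving the 2×2 system: x ≈ -44.6, y ≈ 47.1 km.

-44.6 km east, 47.1 km north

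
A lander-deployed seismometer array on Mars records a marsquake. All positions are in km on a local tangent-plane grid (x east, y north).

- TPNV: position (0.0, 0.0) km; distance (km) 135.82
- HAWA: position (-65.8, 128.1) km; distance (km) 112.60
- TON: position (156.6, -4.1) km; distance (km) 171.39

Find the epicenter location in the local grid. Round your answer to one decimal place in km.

Circle about each station: x² + y² = 135.82²; (x + 65.8)² + (y − 128.1)² = 112.60²; (x − 156.6)² + (y + 4.1)² = 171.39².
Subtracting pairs of circle equations eliminates x²+y² and gives linear equations (the radical axes):
-131.6 x + 256.2 y = 26507.56
313.2 x − 8.2 y = 13612.91
Solving the 2×2 system: x ≈ 46.8, y ≈ 127.5 km.

x ≈ 46.8 km, y ≈ 127.5 km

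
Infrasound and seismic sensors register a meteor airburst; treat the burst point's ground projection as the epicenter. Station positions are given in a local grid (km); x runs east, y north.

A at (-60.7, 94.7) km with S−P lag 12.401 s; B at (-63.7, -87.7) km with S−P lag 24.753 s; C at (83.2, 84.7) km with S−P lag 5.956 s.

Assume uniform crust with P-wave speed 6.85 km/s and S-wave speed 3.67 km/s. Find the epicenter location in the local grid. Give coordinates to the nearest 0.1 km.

Distance from S−P lag: d = Δt · v_P v_S / (v_P − v_S) = Δt · (6.85·3.67)/(6.85−3.67) ≈ 7.9055·Δt.
So d_A = 98.04, d_B = 195.68, d_C = 47.09 km.
Circle about each station: (x + 60.7)² + (y − 94.7)² = 98.04²; (x + 63.7)² + (y + 87.7)² = 195.68²; (x − 83.2)² + (y − 84.7)² = 47.09².
Subtracting the A equation from the B and C equations removes the quadratic terms:
-6.0 x − 364.8 y = -29582.42
287.8 x − 20.0 y = 8838.12
Solving the 2×2 system: x ≈ 36.3, y ≈ 80.5 km.

x ≈ 36.3 km, y ≈ 80.5 km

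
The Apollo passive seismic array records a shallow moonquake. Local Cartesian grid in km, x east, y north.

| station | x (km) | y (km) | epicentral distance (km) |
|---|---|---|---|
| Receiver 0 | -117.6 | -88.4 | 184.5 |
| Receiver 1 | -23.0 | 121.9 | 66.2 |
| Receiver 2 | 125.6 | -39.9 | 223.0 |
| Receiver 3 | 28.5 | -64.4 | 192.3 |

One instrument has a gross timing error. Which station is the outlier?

Solve using three stations at a time. Using Receiver 0, Receiver 1, Receiver 3 (subtract circle equations pairwise → linear system) gives (x, y) ≈ (-82.4, 92.7).
Distances from that point to each station vs reported:
  Receiver 0: calculated 184.5 vs reported 184.5 → residual 0.0 km
  Receiver 1: calculated 66.2 vs reported 66.2 → residual 0.0 km
  Receiver 2: calculated 246.7 vs reported 223.0 → residual 23.7 km
  Receiver 3: calculated 192.3 vs reported 192.3 → residual 0.0 km
Receiver 0, Receiver 1, Receiver 3 are mutually consistent (residuals ≈ 0); Receiver 2 is off by 23.7 km.

Receiver 2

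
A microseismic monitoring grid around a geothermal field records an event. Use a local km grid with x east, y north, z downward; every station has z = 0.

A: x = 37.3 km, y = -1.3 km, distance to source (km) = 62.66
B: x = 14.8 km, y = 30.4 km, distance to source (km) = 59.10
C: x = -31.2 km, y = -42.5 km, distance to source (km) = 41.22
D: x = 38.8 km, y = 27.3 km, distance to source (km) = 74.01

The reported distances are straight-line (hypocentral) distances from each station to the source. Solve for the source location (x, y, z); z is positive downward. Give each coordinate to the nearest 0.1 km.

Each station gives a sphere (x−x_i)² + (y−y_i)² + z² = d_i² (stations at z=0).
Subtracting the A sphere from B and C: z² cancels, leaving linear equations in x and y:
-45.0 x + 63.4 y = 183.69
-137.0 x − 82.4 y = 3613.90
Solving: x ≈ -19.708, y ≈ -11.091 km (keep extra digits for the depth step; rounded: -19.7, -11.1).
Then from the A sphere: z² = 62.66² − (x − 37.3)² − (y + 1.3)² with x = -19.708, y = -11.091, so z ≈ 24.094 ≈ 24.1 km.

(-19.7, -11.1, 24.1)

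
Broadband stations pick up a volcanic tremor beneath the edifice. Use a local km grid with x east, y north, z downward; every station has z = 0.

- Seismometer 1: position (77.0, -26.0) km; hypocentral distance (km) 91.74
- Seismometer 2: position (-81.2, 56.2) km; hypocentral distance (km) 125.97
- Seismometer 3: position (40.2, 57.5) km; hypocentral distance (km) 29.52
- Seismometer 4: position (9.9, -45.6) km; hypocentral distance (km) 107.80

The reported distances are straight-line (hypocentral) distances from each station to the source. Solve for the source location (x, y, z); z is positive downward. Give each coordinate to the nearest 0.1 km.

Each station gives a sphere (x−x_i)² + (y−y_i)² + z² = d_i² (stations at z=0).
Subtracting the Seismometer 1 sphere from Seismometer 2 and Seismometer 3: z² cancels, leaving linear equations in x and y:
-316.4 x + 164.4 y = -4305.33
-73.6 x + 167.0 y = 5862.09
Solving: x ≈ 41.305, y ≈ 53.306 km (keep extra digits for the depth step; rounded: 41.3, 53.3).
Then from the Seismometer 1 sphere: z² = 91.74² − (x − 77.0)² − (y + 26.0)² with x = 41.305, y = 53.306, so z ≈ 29.200 ≈ 29.2 km.

x ≈ 41.3 km, y ≈ 53.3 km, depth ≈ 29.2 km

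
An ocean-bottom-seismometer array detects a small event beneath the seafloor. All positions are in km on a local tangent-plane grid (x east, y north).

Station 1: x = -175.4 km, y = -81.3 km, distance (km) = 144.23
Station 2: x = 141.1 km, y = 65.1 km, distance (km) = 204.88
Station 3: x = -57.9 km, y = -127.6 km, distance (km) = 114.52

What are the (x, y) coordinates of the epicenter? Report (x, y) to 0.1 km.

x ≈ -48.1 km, y ≈ -13.5 km

Circle about each station: (x + 175.4)² + (y + 81.3)² = 144.23²; (x − 141.1)² + (y − 65.1)² = 204.88²; (x + 57.9)² + (y + 127.6)² = 114.52².
Subtracting the Station 1 equation from the Station 2 and Station 3 equations removes the quadratic terms:
633.0 x + 292.8 y = -34401.15
235.0 x − 92.6 y = -10053.22
Solving the 2×2 system: x ≈ -48.1, y ≈ -13.5 km.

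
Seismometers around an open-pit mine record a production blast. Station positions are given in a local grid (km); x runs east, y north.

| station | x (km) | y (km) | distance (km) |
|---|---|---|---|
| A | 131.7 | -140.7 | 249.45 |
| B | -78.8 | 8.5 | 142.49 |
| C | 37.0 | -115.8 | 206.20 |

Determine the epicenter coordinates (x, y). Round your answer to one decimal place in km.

(37.8, 90.4)

Circle about each station: (x − 131.7)² + (y + 140.7)² = 249.45²; (x + 78.8)² + (y − 8.5)² = 142.49²; (x − 37.0)² + (y + 115.8)² = 206.20².
Subtracting the A equation from the B and C equations removes the quadratic terms:
-421.0 x + 298.4 y = 11062.21
-189.4 x + 49.8 y = -2655.88
Solving the 2×2 system: x ≈ 37.8, y ≈ 90.4 km.
Check against A (with the unrounded x, y): √((x − 131.7)²+(y + 140.7)²) = 249.44 ≈ 249.45 km. ✓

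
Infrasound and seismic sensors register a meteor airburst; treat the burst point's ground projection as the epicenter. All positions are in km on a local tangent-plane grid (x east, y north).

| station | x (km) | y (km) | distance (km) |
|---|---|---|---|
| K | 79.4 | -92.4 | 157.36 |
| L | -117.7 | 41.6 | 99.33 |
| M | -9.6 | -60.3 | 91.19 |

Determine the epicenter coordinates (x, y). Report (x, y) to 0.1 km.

x ≈ -19.0 km, y ≈ 30.4 km

Circle about each station: (x − 79.4)² + (y + 92.4)² = 157.36²; (x + 117.7)² + (y − 41.6)² = 99.33²; (x + 9.6)² + (y + 60.3)² = 91.19².
Subtracting the K equation from the L and M equations removes the quadratic terms:
-394.2 x + 268.0 y = 15637.45
-178.0 x + 64.2 y = 5332.68
Solving the 2×2 system: x ≈ -19.0, y ≈ 30.4 km.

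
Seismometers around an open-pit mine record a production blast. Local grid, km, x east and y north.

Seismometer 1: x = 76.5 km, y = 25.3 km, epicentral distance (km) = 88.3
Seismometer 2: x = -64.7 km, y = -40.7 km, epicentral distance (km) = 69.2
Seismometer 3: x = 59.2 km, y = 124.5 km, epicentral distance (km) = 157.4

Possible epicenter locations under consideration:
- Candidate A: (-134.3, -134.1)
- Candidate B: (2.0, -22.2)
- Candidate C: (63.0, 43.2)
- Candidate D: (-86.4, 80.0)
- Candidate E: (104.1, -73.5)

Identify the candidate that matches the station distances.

Candidate B

For each candidate, compare |candidate − station| to the reported distance:
Candidate A: residuals Seismometer 1 176.0, Seismometer 2 47.3, Seismometer 3 165.6 → max 176.0 km
Candidate B: residuals Seismometer 1 0.1, Seismometer 2 0.0, Seismometer 3 0.1 → max 0.1 km
Candidate C: residuals Seismometer 1 65.9, Seismometer 2 83.6, Seismometer 3 76.0 → max 83.6 km
Candidate D: residuals Seismometer 1 83.5, Seismometer 2 53.4, Seismometer 3 5.2 → max 83.5 km
Candidate E: residuals Seismometer 1 14.3, Seismometer 2 102.8, Seismometer 3 45.6 → max 102.8 km
Only Candidate B has all residuals ≈ 0.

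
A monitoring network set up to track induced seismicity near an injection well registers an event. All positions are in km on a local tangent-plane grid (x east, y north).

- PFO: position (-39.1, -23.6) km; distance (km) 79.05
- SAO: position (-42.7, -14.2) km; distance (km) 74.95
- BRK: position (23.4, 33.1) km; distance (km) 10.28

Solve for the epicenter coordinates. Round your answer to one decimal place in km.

Circle about each station: (x + 39.1)² + (y + 23.6)² = 79.05²; (x + 42.7)² + (y + 14.2)² = 74.95²; (x − 23.4)² + (y − 33.1)² = 10.28².
Subtracting the PFO equation from the SAO and BRK equations removes the quadratic terms:
-7.2 x + 18.8 y = 570.56
125.0 x + 113.4 y = 5700.62
Solving the 2×2 system: x ≈ 13.4, y ≈ 35.5 km.
Check against PFO (with the unrounded x, y): √((x + 39.1)²+(y + 23.6)²) = 79.05 ≈ 79.05 km. ✓

x ≈ 13.4 km, y ≈ 35.5 km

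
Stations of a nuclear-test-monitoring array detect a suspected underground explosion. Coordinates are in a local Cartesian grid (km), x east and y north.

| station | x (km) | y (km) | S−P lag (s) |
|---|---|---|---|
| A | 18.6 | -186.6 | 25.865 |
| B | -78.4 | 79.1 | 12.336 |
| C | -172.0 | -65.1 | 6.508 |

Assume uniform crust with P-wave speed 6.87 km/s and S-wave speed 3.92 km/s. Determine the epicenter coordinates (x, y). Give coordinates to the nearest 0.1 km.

Distance from S−P lag: d = Δt · v_P v_S / (v_P − v_S) = Δt · (6.87·3.92)/(6.87−3.92) ≈ 9.1289·Δt.
So d_A = 236.12, d_B = 112.61, d_C = 59.41 km.
Circle about each station: (x − 18.6)² + (y + 186.6)² = 236.12²; (x + 78.4)² + (y − 79.1)² = 112.61²; (x + 172.0)² + (y + 65.1)² = 59.41².
Subtracting pairs of circle equations eliminates x²+y² and gives linear equations (the radical axes):
-194.0 x + 531.4 y = 20309.49
-381.2 x + 243.0 y = 50879.60
Solving the 2×2 system: x ≈ -142.2, y ≈ -13.7 km.

-142.2 km east, -13.7 km north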